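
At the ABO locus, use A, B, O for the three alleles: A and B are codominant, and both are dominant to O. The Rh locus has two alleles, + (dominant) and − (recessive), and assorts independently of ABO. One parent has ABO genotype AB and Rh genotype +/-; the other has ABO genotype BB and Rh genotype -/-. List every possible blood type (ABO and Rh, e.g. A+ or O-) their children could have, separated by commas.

B+, B-, AB+, AB-

Gametes from AB × BB give offspring ABO genotypes AB, BB, i.e. phenotypes B, AB.
Rh cross +/- × -/- → phenotypes Rh+, Rh-.
Combining independently: B+, B-, AB+, AB-.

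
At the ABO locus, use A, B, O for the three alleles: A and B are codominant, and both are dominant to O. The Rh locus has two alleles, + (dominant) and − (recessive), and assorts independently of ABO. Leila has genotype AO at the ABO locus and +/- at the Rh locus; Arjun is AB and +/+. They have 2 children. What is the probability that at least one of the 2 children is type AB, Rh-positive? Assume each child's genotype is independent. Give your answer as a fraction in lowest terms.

ABO cross AO × AB → 1/2 A, 1/4 B, 1/4 AB.
Rh cross +/- × +/+ → 1 Rh+; so P(type AB, Rh-positive) = 1/4 × 1 = 1/4 per child.
P(none) = (3/4)^2 = 9/16; P(at least one) = 1 − 9/16 = 7/16.

7/16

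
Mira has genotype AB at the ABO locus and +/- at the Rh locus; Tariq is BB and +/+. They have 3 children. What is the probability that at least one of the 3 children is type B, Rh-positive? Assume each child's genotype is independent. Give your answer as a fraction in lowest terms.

ABO cross AB × BB → 1/2 B, 1/2 AB.
Rh cross +/- × +/+ → 1 Rh+; so P(type B, Rh-positive) = 1/2 × 1 = 1/2 per child.
P(none) = (1/2)^3 = 1/8; P(at least one) = 1 − 1/8 = 7/8.

7/8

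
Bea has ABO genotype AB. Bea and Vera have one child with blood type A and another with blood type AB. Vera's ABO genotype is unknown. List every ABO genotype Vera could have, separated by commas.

For each candidate genotype of Vera, check whether crossing it with AB can produce every observed child phenotype.
  AA → possible child types {A, AB} ✓
  AB → possible child types {A, B, AB} ✓
  AO → possible child types {A, B, AB} ✓
  BB → possible child types {B, AB} ✗
  BO → possible child types {A, B, AB} ✓
  OO → possible child types {A, B} ✗

AA, AB, AO, BO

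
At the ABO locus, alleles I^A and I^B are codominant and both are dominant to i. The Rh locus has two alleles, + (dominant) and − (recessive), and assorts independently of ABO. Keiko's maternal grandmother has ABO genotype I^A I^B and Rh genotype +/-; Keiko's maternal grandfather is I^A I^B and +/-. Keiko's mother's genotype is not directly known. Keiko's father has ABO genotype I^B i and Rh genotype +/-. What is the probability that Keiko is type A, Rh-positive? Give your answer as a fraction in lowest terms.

3/16

Keiko's mother's ABO genotype from I^A I^B × I^A I^B: 1/4 I^A I^A, 1/2 I^A I^B, 1/4 I^B I^B.
Crossing each possibility with the father I^B i and summing P(type A): 1/4·1/2 + 1/2·1/4 + 1/4·0 = 1/4.
Similarly for Rh via the mother's Rh distribution: P(Rh+) = 3/4.
Independent loci: 1/4 × 3/4 = 3/16.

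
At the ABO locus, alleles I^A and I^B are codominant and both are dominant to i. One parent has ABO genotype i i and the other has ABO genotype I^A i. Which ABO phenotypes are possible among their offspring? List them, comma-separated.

Gametes from i i × I^A i give offspring ABO genotypes I^A i, i i, i.e. phenotypes O, A.

O, A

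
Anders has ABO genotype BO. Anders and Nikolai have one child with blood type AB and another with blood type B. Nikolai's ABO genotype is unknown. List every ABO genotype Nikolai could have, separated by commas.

For each candidate genotype of Nikolai, check whether crossing it with BO can produce every observed child phenotype.
  AA → possible child types {A, AB} ✗
  AB → possible child types {A, B, AB} ✓
  AO → possible child types {O, A, B, AB} ✓
  BB → possible child types {B} ✗
  BO → possible child types {O, B} ✗
  OO → possible child types {O, B} ✗

AB, AO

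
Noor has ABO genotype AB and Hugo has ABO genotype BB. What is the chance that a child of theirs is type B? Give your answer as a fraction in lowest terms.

1/2

ABO cross AB × BB → offspring phenotypes: 1/2 B, 1/2 AB.
So P(type B) = 1/2.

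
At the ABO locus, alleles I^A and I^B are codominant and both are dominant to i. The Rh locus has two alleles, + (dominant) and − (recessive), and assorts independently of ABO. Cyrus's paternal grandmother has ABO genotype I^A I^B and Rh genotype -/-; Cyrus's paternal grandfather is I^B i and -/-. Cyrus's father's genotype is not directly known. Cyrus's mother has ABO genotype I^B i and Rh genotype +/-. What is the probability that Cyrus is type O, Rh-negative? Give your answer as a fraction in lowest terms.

Cyrus's father's ABO genotype from I^A I^B × I^B i: 1/4 I^A I^B, 1/4 I^A i, 1/4 I^B I^B, 1/4 I^B i.
Crossing each possibility with the mother I^B i and summing P(type O): 1/4·0 + 1/4·1/4 + 1/4·0 + 1/4·1/4 = 1/8.
Similarly for Rh via the father's Rh distribution: P(Rh-) = 1/2.
Independent loci: 1/8 × 1/2 = 1/16.

1/16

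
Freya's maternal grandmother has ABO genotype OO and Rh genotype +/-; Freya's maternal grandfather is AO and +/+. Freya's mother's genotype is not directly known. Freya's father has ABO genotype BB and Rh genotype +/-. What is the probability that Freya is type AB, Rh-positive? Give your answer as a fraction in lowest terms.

Freya's mother's ABO genotype from OO × AO: 1/2 AO, 1/2 OO.
Crossing each possibility with the father BB and summing P(type AB): 1/2·1/2 + 1/2·0 = 1/4.
Similarly for Rh via the mother's Rh distribution: P(Rh+) = 7/8.
Independent loci: 1/4 × 7/8 = 7/32.

7/32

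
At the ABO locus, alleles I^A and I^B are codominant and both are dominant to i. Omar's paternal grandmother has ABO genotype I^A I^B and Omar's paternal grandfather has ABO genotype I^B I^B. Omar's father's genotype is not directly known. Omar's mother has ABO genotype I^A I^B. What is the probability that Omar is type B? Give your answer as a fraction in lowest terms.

3/8

Omar's father's ABO genotype from I^A I^B × I^B I^B: 1/2 I^A I^B, 1/2 I^B I^B.
Crossing each possibility with the mother I^A I^B and summing P(type B): 1/2·1/4 + 1/2·1/2 = 3/8.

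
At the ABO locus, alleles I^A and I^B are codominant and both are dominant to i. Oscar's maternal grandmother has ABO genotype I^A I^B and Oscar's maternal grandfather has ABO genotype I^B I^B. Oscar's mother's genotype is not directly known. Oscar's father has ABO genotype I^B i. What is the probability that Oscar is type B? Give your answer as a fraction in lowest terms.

3/4

Oscar's mother's ABO genotype from I^A I^B × I^B I^B: 1/2 I^A I^B, 1/2 I^B I^B.
Crossing each possibility with the father I^B i and summing P(type B): 1/2·1/2 + 1/2·1 = 3/4.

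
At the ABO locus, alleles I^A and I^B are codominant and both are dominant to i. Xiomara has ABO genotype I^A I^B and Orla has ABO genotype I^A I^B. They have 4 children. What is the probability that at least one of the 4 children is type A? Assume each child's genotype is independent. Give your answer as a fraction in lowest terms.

175/256

ABO cross I^A I^B × I^A I^B → 1/4 A, 1/4 B, 1/2 AB.
So P(type A) = 1/4 per child.
P(none) = (3/4)^4 = 81/256; P(at least one) = 1 − 81/256 = 175/256.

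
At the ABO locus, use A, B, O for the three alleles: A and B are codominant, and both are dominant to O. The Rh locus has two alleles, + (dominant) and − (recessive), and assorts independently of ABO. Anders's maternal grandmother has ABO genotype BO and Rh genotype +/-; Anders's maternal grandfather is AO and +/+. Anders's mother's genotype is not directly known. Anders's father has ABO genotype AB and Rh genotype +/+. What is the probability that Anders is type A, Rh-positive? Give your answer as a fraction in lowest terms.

Anders's mother's ABO genotype from BO × AO: 1/4 AB, 1/4 AO, 1/4 BO, 1/4 OO.
Crossing each possibility with the father AB and summing P(type A): 1/4·1/4 + 1/4·1/2 + 1/4·1/4 + 1/4·1/2 = 3/8.
Similarly for Rh via the mother's Rh distribution: P(Rh+) = 1.
Independent loci: 3/8 × 1 = 3/8.

3/8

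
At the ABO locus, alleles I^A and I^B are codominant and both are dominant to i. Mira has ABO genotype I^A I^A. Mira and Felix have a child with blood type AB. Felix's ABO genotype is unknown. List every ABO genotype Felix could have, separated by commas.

For each candidate genotype of Felix, check whether crossing it with I^A I^A can produce every observed child phenotype.
  I^A I^A → possible child types {A} ✗
  I^A I^B → possible child types {A, AB} ✓
  I^A i → possible child types {A} ✗
  I^B I^B → possible child types {AB} ✓
  I^B i → possible child types {A, AB} ✓
  i i → possible child types {A} ✗

I^A I^B, I^B I^B, I^B i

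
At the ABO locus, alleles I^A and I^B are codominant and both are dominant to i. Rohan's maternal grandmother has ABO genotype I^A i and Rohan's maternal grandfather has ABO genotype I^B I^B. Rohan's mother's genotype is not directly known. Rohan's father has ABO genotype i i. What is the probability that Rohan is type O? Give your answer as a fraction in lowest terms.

Rohan's mother's ABO genotype from I^A i × I^B I^B: 1/2 I^A I^B, 1/2 I^B i.
Crossing each possibility with the father i i and summing P(type O): 1/2·0 + 1/2·1/2 = 1/4.

1/4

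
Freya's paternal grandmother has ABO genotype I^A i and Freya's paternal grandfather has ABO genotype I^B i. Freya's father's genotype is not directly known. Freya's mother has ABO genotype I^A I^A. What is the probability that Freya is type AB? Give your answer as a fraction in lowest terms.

Freya's father's ABO genotype from I^A i × I^B i: 1/4 I^A I^B, 1/4 I^A i, 1/4 I^B i, 1/4 i i.
Crossing each possibility with the mother I^A I^A and summing P(type AB): 1/4·1/2 + 1/4·0 + 1/4·1/2 + 1/4·0 = 1/4.

1/4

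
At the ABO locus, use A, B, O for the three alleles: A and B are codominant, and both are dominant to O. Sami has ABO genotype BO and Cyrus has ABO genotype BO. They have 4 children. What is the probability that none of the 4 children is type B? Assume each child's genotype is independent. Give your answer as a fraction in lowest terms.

1/256

ABO cross BO × BO → 1/4 O, 3/4 B.
So P(type B) = 3/4 per child.
P(not type B) = 1/4 for one child; (1/4)^4 = 1/256.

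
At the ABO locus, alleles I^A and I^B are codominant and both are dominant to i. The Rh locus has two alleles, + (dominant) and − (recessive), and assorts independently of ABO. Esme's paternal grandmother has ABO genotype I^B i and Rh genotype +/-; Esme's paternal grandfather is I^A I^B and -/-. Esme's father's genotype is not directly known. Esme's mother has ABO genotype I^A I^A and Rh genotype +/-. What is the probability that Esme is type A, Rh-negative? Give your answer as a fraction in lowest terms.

3/16

Esme's father's ABO genotype from I^B i × I^A I^B: 1/4 I^A I^B, 1/4 I^A i, 1/4 I^B I^B, 1/4 I^B i.
Crossing each possibility with the mother I^A I^A and summing P(type A): 1/4·1/2 + 1/4·1 + 1/4·0 + 1/4·1/2 = 1/2.
Similarly for Rh via the father's Rh distribution: P(Rh-) = 3/8.
Independent loci: 1/2 × 3/8 = 3/16.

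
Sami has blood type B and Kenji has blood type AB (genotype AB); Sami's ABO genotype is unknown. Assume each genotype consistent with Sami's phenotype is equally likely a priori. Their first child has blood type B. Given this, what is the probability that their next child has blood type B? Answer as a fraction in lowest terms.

Possible genotypes: Sami ∈ {BB, BO}; Kenji ∈ {AB}.
Weight each parental genotype pair by prior × P(type-B child):
  BB × AB: posterior weight 1/2; P(next child type B) = 1/2.
  BO × AB: posterior weight 1/2; P(next child type B) = 1/2.
Weighted sum = 1/2.

1/2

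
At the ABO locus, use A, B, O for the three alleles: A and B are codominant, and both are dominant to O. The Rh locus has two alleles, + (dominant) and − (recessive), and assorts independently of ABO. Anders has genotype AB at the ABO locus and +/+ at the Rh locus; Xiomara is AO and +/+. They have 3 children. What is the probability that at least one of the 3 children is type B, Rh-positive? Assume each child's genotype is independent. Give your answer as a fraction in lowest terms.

37/64

ABO cross AB × AO → 1/2 A, 1/4 B, 1/4 AB.
Rh cross +/+ × +/+ → 1 Rh+; so P(type B, Rh-positive) = 1/4 × 1 = 1/4 per child.
P(none) = (3/4)^3 = 27/64; P(at least one) = 1 − 27/64 = 37/64.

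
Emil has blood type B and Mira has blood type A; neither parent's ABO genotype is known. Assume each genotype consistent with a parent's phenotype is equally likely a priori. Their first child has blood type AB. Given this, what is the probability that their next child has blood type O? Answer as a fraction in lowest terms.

1/36

Possible genotypes: Emil ∈ {BB, BO}; Mira ∈ {AA, AO}.
Weight each parental genotype pair by prior × P(type-AB child):
  BB × AA: posterior weight 4/9; P(next child type O) = 0.
  BB × AO: posterior weight 2/9; P(next child type O) = 0.
  BO × AA: posterior weight 2/9; P(next child type O) = 0.
  BO × AO: posterior weight 1/9; P(next child type O) = 1/4.
Weighted sum = 1/36.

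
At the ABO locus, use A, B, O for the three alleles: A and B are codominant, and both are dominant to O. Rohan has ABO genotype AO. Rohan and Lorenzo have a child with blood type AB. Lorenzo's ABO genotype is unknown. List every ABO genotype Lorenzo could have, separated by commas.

AB, BB, BO

For each candidate genotype of Lorenzo, check whether crossing it with AO can produce every observed child phenotype.
  AA → possible child types {A} ✗
  AB → possible child types {A, B, AB} ✓
  AO → possible child types {O, A} ✗
  BB → possible child types {B, AB} ✓
  BO → possible child types {O, A, B, AB} ✓
  OO → possible child types {O, A} ✗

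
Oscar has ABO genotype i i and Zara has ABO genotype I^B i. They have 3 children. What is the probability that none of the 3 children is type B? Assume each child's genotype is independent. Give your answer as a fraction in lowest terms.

ABO cross i i × I^B i → 1/2 O, 1/2 B.
So P(type B) = 1/2 per child.
P(not type B) = 1/2 for one child; (1/2)^3 = 1/8.

1/8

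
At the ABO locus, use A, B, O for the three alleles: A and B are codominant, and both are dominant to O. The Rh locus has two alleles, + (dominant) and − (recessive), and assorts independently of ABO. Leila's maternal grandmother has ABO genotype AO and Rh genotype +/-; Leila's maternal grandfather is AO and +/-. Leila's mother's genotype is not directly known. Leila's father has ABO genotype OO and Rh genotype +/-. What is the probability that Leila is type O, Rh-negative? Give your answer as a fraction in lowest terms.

Leila's mother's ABO genotype from AO × AO: 1/4 AA, 1/2 AO, 1/4 OO.
Crossing each possibility with the father OO and summing P(type O): 1/4·0 + 1/2·1/2 + 1/4·1 = 1/2.
Similarly for Rh via the mother's Rh distribution: P(Rh-) = 1/4.
Independent loci: 1/2 × 1/4 = 1/8.

1/8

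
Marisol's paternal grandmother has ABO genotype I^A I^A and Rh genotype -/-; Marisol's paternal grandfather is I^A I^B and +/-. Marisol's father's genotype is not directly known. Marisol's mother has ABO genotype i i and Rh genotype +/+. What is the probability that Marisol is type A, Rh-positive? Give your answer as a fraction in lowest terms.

3/4

Marisol's father's ABO genotype from I^A I^A × I^A I^B: 1/2 I^A I^A, 1/2 I^A I^B.
Crossing each possibility with the mother i i and summing P(type A): 1/2·1 + 1/2·1/2 = 3/4.
Similarly for Rh via the father's Rh distribution: P(Rh+) = 1.
Independent loci: 3/4 × 1 = 3/4.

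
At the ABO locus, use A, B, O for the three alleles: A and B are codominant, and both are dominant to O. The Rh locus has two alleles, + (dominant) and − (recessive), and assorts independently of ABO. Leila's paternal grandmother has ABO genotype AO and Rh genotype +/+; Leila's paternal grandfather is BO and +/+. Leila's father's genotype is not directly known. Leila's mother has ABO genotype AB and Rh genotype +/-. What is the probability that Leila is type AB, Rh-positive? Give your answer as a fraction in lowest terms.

1/4

Leila's father's ABO genotype from AO × BO: 1/4 AB, 1/4 AO, 1/4 BO, 1/4 OO.
Crossing each possibility with the mother AB and summing P(type AB): 1/4·1/2 + 1/4·1/4 + 1/4·1/4 + 1/4·0 = 1/4.
Similarly for Rh via the father's Rh distribution: P(Rh+) = 1.
Independent loci: 1/4 × 1 = 1/4.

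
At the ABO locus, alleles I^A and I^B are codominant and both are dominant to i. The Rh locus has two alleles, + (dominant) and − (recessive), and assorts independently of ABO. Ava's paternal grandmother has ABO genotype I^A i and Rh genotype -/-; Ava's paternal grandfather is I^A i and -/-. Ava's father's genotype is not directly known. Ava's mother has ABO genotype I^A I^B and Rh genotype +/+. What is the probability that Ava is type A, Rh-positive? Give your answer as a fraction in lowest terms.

1/2

Ava's father's ABO genotype from I^A i × I^A i: 1/4 I^A I^A, 1/2 I^A i, 1/4 i i.
Crossing each possibility with the mother I^A I^B and summing P(type A): 1/4·1/2 + 1/2·1/2 + 1/4·1/2 = 1/2.
Similarly for Rh via the father's Rh distribution: P(Rh+) = 1.
Independent loci: 1/2 × 1 = 1/2.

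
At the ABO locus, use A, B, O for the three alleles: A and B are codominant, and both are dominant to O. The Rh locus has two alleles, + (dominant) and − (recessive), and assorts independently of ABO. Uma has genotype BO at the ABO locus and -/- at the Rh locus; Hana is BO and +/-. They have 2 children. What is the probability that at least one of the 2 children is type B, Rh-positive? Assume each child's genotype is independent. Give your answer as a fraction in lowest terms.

ABO cross BO × BO → 1/4 O, 3/4 B.
Rh cross -/- × +/- → 1/2 Rh+, 1/2 Rh-; so P(type B, Rh-positive) = 3/4 × 1/2 = 3/8 per child.
P(none) = (5/8)^2 = 25/64; P(at least one) = 1 − 25/64 = 39/64.

39/64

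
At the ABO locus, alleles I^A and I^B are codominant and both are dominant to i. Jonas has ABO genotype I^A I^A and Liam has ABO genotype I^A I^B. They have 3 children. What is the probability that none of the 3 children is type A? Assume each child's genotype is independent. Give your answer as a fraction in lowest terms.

1/8

ABO cross I^A I^A × I^A I^B → 1/2 A, 1/2 AB.
So P(type A) = 1/2 per child.
P(not type A) = 1/2 for one child; (1/2)^3 = 1/8.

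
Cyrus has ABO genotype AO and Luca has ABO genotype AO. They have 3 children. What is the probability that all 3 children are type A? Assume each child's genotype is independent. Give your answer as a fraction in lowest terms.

27/64

ABO cross AO × AO → 1/4 O, 3/4 A.
So P(type A) = 3/4 per child.
All 3 independent: (3/4)^3 = 27/64.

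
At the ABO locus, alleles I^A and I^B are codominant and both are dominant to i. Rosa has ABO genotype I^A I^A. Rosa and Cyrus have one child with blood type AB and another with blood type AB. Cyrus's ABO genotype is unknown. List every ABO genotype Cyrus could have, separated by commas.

I^A I^B, I^B I^B, I^B i

For each candidate genotype of Cyrus, check whether crossing it with I^A I^A can produce every observed child phenotype.
  I^A I^A → possible child types {A} ✗
  I^A I^B → possible child types {A, AB} ✓
  I^A i → possible child types {A} ✗
  I^B I^B → possible child types {AB} ✓
  I^B i → possible child types {A, AB} ✓
  i i → possible child types {A} ✗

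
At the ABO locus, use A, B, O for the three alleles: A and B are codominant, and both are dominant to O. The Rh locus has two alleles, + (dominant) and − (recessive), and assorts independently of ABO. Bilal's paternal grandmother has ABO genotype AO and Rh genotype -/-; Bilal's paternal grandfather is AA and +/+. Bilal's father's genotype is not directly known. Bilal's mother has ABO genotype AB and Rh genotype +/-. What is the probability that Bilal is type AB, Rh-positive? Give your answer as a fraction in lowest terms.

9/32

Bilal's father's ABO genotype from AO × AA: 1/2 AA, 1/2 AO.
Crossing each possibility with the mother AB and summing P(type AB): 1/2·1/2 + 1/2·1/4 = 3/8.
Similarly for Rh via the father's Rh distribution: P(Rh+) = 3/4.
Independent loci: 3/8 × 3/4 = 9/32.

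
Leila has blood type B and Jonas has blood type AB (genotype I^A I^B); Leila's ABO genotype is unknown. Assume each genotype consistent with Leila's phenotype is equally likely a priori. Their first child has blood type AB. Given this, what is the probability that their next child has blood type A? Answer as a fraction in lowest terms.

1/12

Possible genotypes: Leila ∈ {I^B I^B, I^B i}; Jonas ∈ {I^A I^B}.
Weight each parental genotype pair by prior × P(type-AB child):
  I^B I^B × I^A I^B: posterior weight 2/3; P(next child type A) = 0.
  I^B i × I^A I^B: posterior weight 1/3; P(next child type A) = 1/4.
Weighted sum = 1/12.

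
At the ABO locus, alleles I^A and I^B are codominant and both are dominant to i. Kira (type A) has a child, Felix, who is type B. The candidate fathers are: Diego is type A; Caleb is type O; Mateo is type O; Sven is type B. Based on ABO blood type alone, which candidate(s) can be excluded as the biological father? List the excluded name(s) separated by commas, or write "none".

A candidate is excluded only if no genotype consistent with his phenotype could produce a type B child with a type A mother.
Diego (type A): no genotype consistent with that phenotype can produce a type-B child with a type-A mother.
Caleb (type O): no genotype consistent with that phenotype can produce a type-B child with a type-A mother.
Mateo (type O): no genotype consistent with that phenotype can produce a type-B child with a type-A mother.

Diego, Caleb, Mateo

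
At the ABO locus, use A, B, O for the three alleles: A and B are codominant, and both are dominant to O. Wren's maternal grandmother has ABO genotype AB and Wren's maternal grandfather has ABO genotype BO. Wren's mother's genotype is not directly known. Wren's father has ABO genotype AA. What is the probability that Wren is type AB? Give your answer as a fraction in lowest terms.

1/2

Wren's mother's ABO genotype from AB × BO: 1/4 AB, 1/4 AO, 1/4 BB, 1/4 BO.
Crossing each possibility with the father AA and summing P(type AB): 1/4·1/2 + 1/4·0 + 1/4·1 + 1/4·1/2 = 1/2.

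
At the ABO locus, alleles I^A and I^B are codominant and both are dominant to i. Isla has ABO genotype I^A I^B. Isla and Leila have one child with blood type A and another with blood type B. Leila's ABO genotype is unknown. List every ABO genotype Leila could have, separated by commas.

I^A I^B, I^A i, I^B i, i i

For each candidate genotype of Leila, check whether crossing it with I^A I^B can produce every observed child phenotype.
  I^A I^A → possible child types {A, AB} ✗
  I^A I^B → possible child types {A, B, AB} ✓
  I^A i → possible child types {A, B, AB} ✓
  I^B I^B → possible child types {B, AB} ✗
  I^B i → possible child types {A, B, AB} ✓
  i i → possible child types {A, B} ✓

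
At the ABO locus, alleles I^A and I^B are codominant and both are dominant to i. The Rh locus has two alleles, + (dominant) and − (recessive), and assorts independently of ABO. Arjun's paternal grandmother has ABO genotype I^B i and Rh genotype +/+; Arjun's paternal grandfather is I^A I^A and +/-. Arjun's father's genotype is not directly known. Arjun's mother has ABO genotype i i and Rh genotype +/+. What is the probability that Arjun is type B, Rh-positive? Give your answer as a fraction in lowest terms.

1/4

Arjun's father's ABO genotype from I^B i × I^A I^A: 1/2 I^A I^B, 1/2 I^A i.
Crossing each possibility with the mother i i and summing P(type B): 1/2·1/2 + 1/2·0 = 1/4.
Similarly for Rh via the father's Rh distribution: P(Rh+) = 1.
Independent loci: 1/4 × 1 = 1/4.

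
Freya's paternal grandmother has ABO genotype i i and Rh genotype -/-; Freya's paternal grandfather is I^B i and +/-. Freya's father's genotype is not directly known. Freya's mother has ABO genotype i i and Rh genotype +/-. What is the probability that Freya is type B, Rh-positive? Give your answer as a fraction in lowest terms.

5/32

Freya's father's ABO genotype from i i × I^B i: 1/2 I^B i, 1/2 i i.
Crossing each possibility with the mother i i and summing P(type B): 1/2·1/2 + 1/2·0 = 1/4.
Similarly for Rh via the father's Rh distribution: P(Rh+) = 5/8.
Independent loci: 1/4 × 5/8 = 5/32.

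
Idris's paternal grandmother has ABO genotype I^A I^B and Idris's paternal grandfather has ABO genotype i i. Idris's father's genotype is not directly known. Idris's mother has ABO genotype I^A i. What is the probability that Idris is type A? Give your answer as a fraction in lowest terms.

1/2

Idris's father's ABO genotype from I^A I^B × i i: 1/2 I^A i, 1/2 I^B i.
Crossing each possibility with the mother I^A i and summing P(type A): 1/2·3/4 + 1/2·1/4 = 1/2.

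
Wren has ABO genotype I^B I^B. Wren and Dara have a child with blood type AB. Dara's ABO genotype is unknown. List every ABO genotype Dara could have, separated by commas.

For each candidate genotype of Dara, check whether crossing it with I^B I^B can produce every observed child phenotype.
  I^A I^A → possible child types {AB} ✓
  I^A I^B → possible child types {B, AB} ✓
  I^A i → possible child types {B, AB} ✓
  I^B I^B → possible child types {B} ✗
  I^B i → possible child types {B} ✗
  i i → possible child types {B} ✗

I^A I^A, I^A I^B, I^A i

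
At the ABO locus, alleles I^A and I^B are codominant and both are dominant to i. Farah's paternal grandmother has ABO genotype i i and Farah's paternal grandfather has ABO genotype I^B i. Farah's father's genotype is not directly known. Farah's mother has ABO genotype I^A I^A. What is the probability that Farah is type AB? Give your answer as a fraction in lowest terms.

1/4

Farah's father's ABO genotype from i i × I^B i: 1/2 I^B i, 1/2 i i.
Crossing each possibility with the mother I^A I^A and summing P(type AB): 1/2·1/2 + 1/2·0 = 1/4.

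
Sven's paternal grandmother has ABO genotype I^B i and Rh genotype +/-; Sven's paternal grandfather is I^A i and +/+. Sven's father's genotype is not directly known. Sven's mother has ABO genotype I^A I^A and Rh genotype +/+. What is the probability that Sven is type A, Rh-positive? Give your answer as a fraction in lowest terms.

3/4

Sven's father's ABO genotype from I^B i × I^A i: 1/4 I^A I^B, 1/4 I^A i, 1/4 I^B i, 1/4 i i.
Crossing each possibility with the mother I^A I^A and summing P(type A): 1/4·1/2 + 1/4·1 + 1/4·1/2 + 1/4·1 = 3/4.
Similarly for Rh via the father's Rh distribution: P(Rh+) = 1.
Independent loci: 3/4 × 1 = 3/4.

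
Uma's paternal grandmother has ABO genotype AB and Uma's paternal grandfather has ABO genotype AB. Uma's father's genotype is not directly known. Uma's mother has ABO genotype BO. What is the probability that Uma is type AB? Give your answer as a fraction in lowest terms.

Uma's father's ABO genotype from AB × AB: 1/4 AA, 1/2 AB, 1/4 BB.
Crossing each possibility with the mother BO and summing P(type AB): 1/4·1/2 + 1/2·1/4 + 1/4·0 = 1/4.

1/4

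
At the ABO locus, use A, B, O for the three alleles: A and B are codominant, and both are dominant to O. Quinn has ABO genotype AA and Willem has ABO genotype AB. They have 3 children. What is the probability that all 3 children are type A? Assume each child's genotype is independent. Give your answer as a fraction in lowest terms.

ABO cross AA × AB → 1/2 A, 1/2 AB.
So P(type A) = 1/2 per child.
All 3 independent: (1/2)^3 = 1/8.

1/8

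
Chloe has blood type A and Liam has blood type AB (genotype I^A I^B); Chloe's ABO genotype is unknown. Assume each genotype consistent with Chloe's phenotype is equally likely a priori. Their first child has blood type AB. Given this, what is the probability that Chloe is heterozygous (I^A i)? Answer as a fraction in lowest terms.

1/3

Possible genotypes: Chloe ∈ {I^A I^A, I^A i}; Liam ∈ {I^A I^B}.
Weight each parental genotype pair by prior × P(type-AB child):
  I^A I^A × I^A I^B: posterior weight 2/3.
  I^A i × I^A I^B: posterior weight 1/3.
Sum the posterior weight over pairs where Chloe is I^A i: 1/3.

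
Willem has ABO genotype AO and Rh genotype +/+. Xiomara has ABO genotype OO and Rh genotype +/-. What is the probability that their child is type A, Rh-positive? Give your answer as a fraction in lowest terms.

ABO cross AO × OO → offspring phenotypes: 1/2 O, 1/2 A.
Rh cross +/+ × +/- → 1 Rh+.
Independent loci: P(type A, Rh-positive) = 1/2 × 1 = 1/2.

1/2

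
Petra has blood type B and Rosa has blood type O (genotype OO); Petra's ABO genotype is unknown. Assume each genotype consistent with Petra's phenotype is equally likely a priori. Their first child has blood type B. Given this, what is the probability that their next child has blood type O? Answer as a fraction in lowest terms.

1/6

Possible genotypes: Petra ∈ {BB, BO}; Rosa ∈ {OO}.
Weight each parental genotype pair by prior × P(type-B child):
  BB × OO: posterior weight 2/3; P(next child type O) = 0.
  BO × OO: posterior weight 1/3; P(next child type O) = 1/2.
Weighted sum = 1/6.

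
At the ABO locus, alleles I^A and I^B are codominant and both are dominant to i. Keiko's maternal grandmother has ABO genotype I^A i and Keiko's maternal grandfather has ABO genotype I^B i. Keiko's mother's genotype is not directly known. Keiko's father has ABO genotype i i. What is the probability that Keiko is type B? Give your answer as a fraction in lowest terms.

Keiko's mother's ABO genotype from I^A i × I^B i: 1/4 I^A I^B, 1/4 I^A i, 1/4 I^B i, 1/4 i i.
Crossing each possibility with the father i i and summing P(type B): 1/4·1/2 + 1/4·0 + 1/4·1/2 + 1/4·0 = 1/4.

1/4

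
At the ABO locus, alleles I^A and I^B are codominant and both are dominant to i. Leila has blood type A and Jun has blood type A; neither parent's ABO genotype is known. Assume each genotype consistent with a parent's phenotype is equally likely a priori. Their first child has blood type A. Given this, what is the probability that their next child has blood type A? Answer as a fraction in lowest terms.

19/20

Possible genotypes: Leila ∈ {I^A I^A, I^A i}; Jun ∈ {I^A I^A, I^A i}.
Weight each parental genotype pair by prior × P(type-A child):
  I^A I^A × I^A I^A: posterior weight 4/15; P(next child type A) = 1.
  I^A I^A × I^A i: posterior weight 4/15; P(next child type A) = 1.
  I^A i × I^A I^A: posterior weight 4/15; P(next child type A) = 1.
  I^A i × I^A i: posterior weight 1/5; P(next child type A) = 3/4.
Weighted sum = 19/20.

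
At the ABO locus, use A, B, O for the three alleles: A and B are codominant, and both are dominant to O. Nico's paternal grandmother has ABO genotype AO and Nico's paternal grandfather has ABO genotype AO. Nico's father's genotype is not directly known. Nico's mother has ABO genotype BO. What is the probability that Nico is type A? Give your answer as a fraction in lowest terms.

1/4

Nico's father's ABO genotype from AO × AO: 1/4 AA, 1/2 AO, 1/4 OO.
Crossing each possibility with the mother BO and summing P(type A): 1/4·1/2 + 1/2·1/4 + 1/4·0 = 1/4.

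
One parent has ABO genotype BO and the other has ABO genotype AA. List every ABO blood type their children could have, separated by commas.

A, AB

Gametes from BO × AA give offspring ABO genotypes AB, AO, i.e. phenotypes A, AB.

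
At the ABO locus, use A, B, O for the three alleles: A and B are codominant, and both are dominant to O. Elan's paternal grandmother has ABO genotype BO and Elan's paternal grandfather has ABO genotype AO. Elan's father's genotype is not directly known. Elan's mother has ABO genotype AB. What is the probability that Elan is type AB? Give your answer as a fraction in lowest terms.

1/4

Elan's father's ABO genotype from BO × AO: 1/4 AB, 1/4 AO, 1/4 BO, 1/4 OO.
Crossing each possibility with the mother AB and summing P(type AB): 1/4·1/2 + 1/4·1/4 + 1/4·1/4 + 1/4·0 = 1/4.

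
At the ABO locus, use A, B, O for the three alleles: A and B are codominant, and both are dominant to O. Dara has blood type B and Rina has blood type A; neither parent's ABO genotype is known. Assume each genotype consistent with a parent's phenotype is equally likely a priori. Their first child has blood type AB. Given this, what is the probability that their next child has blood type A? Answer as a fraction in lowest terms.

5/36

Possible genotypes: Dara ∈ {BB, BO}; Rina ∈ {AA, AO}.
Weight each parental genotype pair by prior × P(type-AB child):
  BB × AA: posterior weight 4/9; P(next child type A) = 0.
  BB × AO: posterior weight 2/9; P(next child type A) = 0.
  BO × AA: posterior weight 2/9; P(next child type A) = 1/2.
  BO × AO: posterior weight 1/9; P(next child type A) = 1/4.
Weighted sum = 5/36.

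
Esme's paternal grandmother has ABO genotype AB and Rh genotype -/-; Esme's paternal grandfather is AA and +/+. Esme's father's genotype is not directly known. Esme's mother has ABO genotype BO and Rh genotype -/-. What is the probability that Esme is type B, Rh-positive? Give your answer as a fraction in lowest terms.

1/8

Esme's father's ABO genotype from AB × AA: 1/2 AA, 1/2 AB.
Crossing each possibility with the mother BO and summing P(type B): 1/2·0 + 1/2·1/2 = 1/4.
Similarly for Rh via the father's Rh distribution: P(Rh+) = 1/2.
Independent loci: 1/4 × 1/2 = 1/8.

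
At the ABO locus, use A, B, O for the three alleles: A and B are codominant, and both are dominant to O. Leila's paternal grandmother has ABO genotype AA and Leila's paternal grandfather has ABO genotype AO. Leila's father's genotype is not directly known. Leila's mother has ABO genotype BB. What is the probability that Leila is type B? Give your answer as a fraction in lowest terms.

1/4

Leila's father's ABO genotype from AA × AO: 1/2 AA, 1/2 AO.
Crossing each possibility with the mother BB and summing P(type B): 1/2·0 + 1/2·1/2 = 1/4.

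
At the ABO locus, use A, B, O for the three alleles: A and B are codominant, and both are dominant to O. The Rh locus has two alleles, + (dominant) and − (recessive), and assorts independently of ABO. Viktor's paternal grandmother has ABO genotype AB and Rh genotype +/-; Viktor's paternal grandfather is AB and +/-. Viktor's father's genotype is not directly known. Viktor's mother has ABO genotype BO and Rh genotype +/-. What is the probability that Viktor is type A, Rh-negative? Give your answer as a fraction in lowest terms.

1/16

Viktor's father's ABO genotype from AB × AB: 1/4 AA, 1/2 AB, 1/4 BB.
Crossing each possibility with the mother BO and summing P(type A): 1/4·1/2 + 1/2·1/4 + 1/4·0 = 1/4.
Similarly for Rh via the father's Rh distribution: P(Rh-) = 1/4.
Independent loci: 1/4 × 1/4 = 1/16.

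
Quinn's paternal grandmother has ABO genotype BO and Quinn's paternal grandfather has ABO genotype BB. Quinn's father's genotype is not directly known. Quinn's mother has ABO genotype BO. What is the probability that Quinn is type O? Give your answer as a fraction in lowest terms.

Quinn's father's ABO genotype from BO × BB: 1/2 BB, 1/2 BO.
Crossing each possibility with the mother BO and summing P(type O): 1/2·0 + 1/2·1/4 = 1/8.

1/8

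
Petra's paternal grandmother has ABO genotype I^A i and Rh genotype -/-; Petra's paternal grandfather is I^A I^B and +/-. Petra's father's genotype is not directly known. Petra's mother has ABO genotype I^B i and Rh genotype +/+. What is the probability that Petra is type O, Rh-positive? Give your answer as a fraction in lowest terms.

1/8

Petra's father's ABO genotype from I^A i × I^A I^B: 1/4 I^A I^A, 1/4 I^A I^B, 1/4 I^A i, 1/4 I^B i.
Crossing each possibility with the mother I^B i and summing P(type O): 1/4·0 + 1/4·0 + 1/4·1/4 + 1/4·1/4 = 1/8.
Similarly for Rh via the father's Rh distribution: P(Rh+) = 1.
Independent loci: 1/8 × 1 = 1/8.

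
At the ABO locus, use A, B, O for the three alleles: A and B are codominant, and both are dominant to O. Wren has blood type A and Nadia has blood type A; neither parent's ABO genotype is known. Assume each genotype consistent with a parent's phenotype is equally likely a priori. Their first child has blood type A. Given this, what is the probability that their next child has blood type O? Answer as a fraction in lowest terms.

1/20

Possible genotypes: Wren ∈ {AA, AO}; Nadia ∈ {AA, AO}.
Weight each parental genotype pair by prior × P(type-A child):
  AA × AA: posterior weight 4/15; P(next child type O) = 0.
  AA × AO: posterior weight 4/15; P(next child type O) = 0.
  AO × AA: posterior weight 4/15; P(next child type O) = 0.
  AO × AO: posterior weight 1/5; P(next child type O) = 1/4.
Weighted sum = 1/20.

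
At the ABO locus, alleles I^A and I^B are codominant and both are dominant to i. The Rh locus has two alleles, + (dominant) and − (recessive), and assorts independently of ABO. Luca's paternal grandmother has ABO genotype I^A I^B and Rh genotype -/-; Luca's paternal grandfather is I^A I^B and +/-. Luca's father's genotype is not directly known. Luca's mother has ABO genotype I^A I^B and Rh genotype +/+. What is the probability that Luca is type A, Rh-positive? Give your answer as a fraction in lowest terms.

1/4

Luca's father's ABO genotype from I^A I^B × I^A I^B: 1/4 I^A I^A, 1/2 I^A I^B, 1/4 I^B I^B.
Crossing each possibility with the mother I^A I^B and summing P(type A): 1/4·1/2 + 1/2·1/4 + 1/4·0 = 1/4.
Similarly for Rh via the father's Rh distribution: P(Rh+) = 1.
Independent loci: 1/4 × 1 = 1/4.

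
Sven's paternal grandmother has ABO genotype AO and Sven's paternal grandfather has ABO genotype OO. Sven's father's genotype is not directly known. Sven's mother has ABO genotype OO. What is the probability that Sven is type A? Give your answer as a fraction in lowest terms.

1/4

Sven's father's ABO genotype from AO × OO: 1/2 AO, 1/2 OO.
Crossing each possibility with the mother OO and summing P(type A): 1/2·1/2 + 1/2·0 = 1/4.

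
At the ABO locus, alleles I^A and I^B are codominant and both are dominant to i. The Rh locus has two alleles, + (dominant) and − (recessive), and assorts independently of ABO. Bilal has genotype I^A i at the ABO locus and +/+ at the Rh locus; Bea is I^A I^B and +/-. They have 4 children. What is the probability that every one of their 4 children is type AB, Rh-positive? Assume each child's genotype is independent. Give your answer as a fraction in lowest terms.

1/256

ABO cross I^A i × I^A I^B → 1/2 A, 1/4 B, 1/4 AB.
Rh cross +/+ × +/- → 1 Rh+; so P(type AB, Rh-positive) = 1/4 × 1 = 1/4 per child.
All 4 independent: (1/4)^4 = 1/256.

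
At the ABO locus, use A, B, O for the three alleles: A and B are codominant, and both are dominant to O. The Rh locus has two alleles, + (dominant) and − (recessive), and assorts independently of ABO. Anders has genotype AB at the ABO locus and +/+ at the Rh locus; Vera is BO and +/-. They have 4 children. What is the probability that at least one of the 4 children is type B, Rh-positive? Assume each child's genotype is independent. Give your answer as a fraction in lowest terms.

ABO cross AB × BO → 1/4 A, 1/2 B, 1/4 AB.
Rh cross +/+ × +/- → 1 Rh+; so P(type B, Rh-positive) = 1/2 × 1 = 1/2 per child.
P(none) = (1/2)^4 = 1/16; P(at least one) = 1 − 1/16 = 15/16.

15/16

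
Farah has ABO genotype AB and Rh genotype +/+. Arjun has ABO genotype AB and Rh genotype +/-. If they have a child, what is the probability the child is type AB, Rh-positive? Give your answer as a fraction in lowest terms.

1/2

ABO cross AB × AB → offspring phenotypes: 1/4 A, 1/4 B, 1/2 AB.
Rh cross +/+ × +/- → 1 Rh+.
Independent loci: P(type AB, Rh-positive) = 1/2 × 1 = 1/2.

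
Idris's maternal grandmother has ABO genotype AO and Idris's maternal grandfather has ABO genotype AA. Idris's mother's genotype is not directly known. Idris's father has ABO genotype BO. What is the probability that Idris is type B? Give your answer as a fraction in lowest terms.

1/8

Idris's mother's ABO genotype from AO × AA: 1/2 AA, 1/2 AO.
Crossing each possibility with the father BO and summing P(type B): 1/2·0 + 1/2·1/4 = 1/8.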